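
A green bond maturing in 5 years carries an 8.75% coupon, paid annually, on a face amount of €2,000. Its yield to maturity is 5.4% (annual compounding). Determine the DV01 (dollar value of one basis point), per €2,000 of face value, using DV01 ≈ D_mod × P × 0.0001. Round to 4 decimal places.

Periodic yield y = 0.054.
  t   CF        PV=CF/(1+0.054)^t    t·PV
  1       175.00       166.0342       166.0342
  2       175.00       157.5277       315.0553
  3       175.00       149.4570       448.3710
  4       175.00       141.7998       567.1992
  5     2,175.00     1,672.0767     8,360.3837
  Σ                  2,286.8953     9,857.0433
P = 2,286.8953; D_Mac = 4.31023 yrs; D_mod = 4.08940 yrs.
DV01 ≈ 4.08940 × 2,286.8953 × 0.0001 = 0.935203.

€0.9352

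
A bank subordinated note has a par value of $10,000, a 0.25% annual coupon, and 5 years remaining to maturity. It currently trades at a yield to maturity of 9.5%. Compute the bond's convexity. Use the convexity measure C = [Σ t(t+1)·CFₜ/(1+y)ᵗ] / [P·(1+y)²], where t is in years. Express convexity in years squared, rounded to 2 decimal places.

24.81

With y = 0.095:
  t   CF        PV=CF/(1+0.095)^t    t·PV        t(t+1)·PV
  1        25.00        22.8311        22.8311          45.6621
  2        25.00        20.8503        41.7005         125.1016
  3        25.00        19.0413        57.1240         228.4962
  4        25.00        17.3894        69.5574         347.7871
  5    10,025.00     6,368.1573    31,840.7867     191,044.7203
  Σ                  6,448.2694    32,031.9998     191,791.7674
P = 6,448.2694.
Convexity = Σ t(t+1)·PV / [P·(1+y)²] = 191,791.7674 / (6,448.2694 × 1.199025) = 24.80610.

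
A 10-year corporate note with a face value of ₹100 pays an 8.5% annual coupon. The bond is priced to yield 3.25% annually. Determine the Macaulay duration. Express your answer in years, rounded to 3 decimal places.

7.635 years

Periodic yield y = 0.0325. Discount each cash flow and weight by its year:
  t   CF        PV=CF/(1+0.0325)^t    t·PV
  1         8.50         8.2324         8.2324
  2         8.50         7.9733        15.9466
  3         8.50         7.7223        23.1670
  4         8.50         7.4793        29.9170
  5         8.50         7.2438        36.2192
  6         8.50         7.0158        42.0949
  7         8.50         6.7950        47.5649
  8         8.50         6.5811        52.6488
  9         8.50         6.3739        57.3655
  10      108.50        78.8005       788.0053
  Σ                    144.2176     1,101.1617
Price P = Σ PV = 144.2176.
Macaulay duration = Σ(t·PV) / P = 1,101.1617 / 144.2176 = 7.63542 years.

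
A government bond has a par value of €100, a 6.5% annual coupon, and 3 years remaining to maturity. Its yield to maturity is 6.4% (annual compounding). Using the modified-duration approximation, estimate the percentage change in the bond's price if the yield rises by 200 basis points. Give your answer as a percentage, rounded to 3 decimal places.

-5.302%

Periodic yield y = 0.064. Modified duration first:
  t   CF        PV=CF/(1+0.064)^t    t·PV
  1         6.50         6.1090         6.1090
  2         6.50         5.7416        11.4831
  3       106.50        88.4148       265.2443
  Σ                    100.2653       282.8364
P = 100.2653; D_Mac = 2.82088 yrs; D_mod = 2.82088/(1+0.064) = 2.65120 yrs.
ΔP/P ≈ -D_mod · Δy = -2.65120 × (+0.02) = -0.053024 = -5.3024%.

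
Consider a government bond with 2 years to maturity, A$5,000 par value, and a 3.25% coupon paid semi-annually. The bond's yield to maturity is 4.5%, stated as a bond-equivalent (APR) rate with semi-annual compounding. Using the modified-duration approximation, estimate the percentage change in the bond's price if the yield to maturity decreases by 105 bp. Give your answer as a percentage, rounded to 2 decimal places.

+2.00%

Periodic yield y = 0.0225. Modified duration first:
  t   CF        PV=CF/(1+0.0225)^t    t·PV
  1        81.25        79.4621        79.4621
  2        81.25        77.7135       155.4271
  3        81.25        76.0035       228.0104
  4     5,081.25     4,648.5477    18,594.1910
  Σ                  4,881.7269    19,057.0906
P = 4,881.7269; D_Mac = 3.90376 half-year periods = 1.95188 yrs; D_mod = 1.95188/(1+0.0225) = 1.90893 yrs.
ΔP/P ≈ -D_mod · Δy = -1.90893 × (-0.0105) = +0.020044 = +2.0044%.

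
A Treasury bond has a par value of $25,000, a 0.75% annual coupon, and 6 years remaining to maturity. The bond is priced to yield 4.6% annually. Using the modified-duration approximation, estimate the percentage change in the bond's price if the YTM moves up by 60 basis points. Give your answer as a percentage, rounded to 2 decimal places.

-3.37%

Periodic yield y = 0.046. Modified duration first:
  t   CF        PV=CF/(1+0.046)^t    t·PV
  1       187.50       179.2543       179.2543
  2       187.50       171.3712       342.7425
  3       187.50       163.8348       491.5045
  4       187.50       156.6299       626.5194
  5       187.50       149.7417       748.7087
  6    25,187.50    19,230.6940   115,384.1637
  Σ                 20,051.5259   117,772.8930
P = 20,051.5259; D_Mac = 5.87351 yrs; D_mod = 5.87351/(1+0.046) = 5.61521 yrs.
ΔP/P ≈ -D_mod · Δy = -5.61521 × (+0.006) = -0.033691 = -3.3691%.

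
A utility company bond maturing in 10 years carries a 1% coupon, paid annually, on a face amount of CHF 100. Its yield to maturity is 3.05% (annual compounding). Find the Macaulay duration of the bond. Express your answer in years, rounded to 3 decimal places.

9.511 years

Periodic yield y = 0.0305. Discount each cash flow and weight by its year:
  t   CF        PV=CF/(1+0.0305)^t    t·PV
  1         1.00         0.9704         0.9704
  2         1.00         0.9417         1.8834
  3         1.00         0.9138         2.7414
  4         1.00         0.8868         3.5471
  5         1.00         0.8605         4.3026
  6         1.00         0.8350         5.0103
  7         1.00         0.8103         5.6723
  8         1.00         0.7864         6.2908
  9         1.00         0.7631         6.8677
  10      101.00        74.7896       747.8963
  Σ                     82.5576       785.1823
Price P = Σ PV = 82.5576.
Macaulay duration = Σ(t·PV) / P = 785.1823 / 82.5576 = 9.51072 years.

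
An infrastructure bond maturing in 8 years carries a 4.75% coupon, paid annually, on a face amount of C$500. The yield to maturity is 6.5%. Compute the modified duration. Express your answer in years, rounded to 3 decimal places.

6.348 years

Periodic yield y = 0.065. First find Macaulay duration:
  t   CF        PV=CF/(1+0.065)^t    t·PV
  1        23.75        22.3005        22.3005
  2        23.75        20.9394        41.8788
  3        23.75        19.6614        58.9842
  4        23.75        18.4614        73.8457
  5        23.75        17.3347        86.6733
  6        23.75        16.2767        97.6601
  7        23.75        15.2833       106.9829
  8       523.75       316.4661     2,531.7287
  Σ                    446.7234     3,020.0543
P = 446.7234; Macaulay duration = 3,020.0543 / 446.7234 = 6.76046 years.
Modified duration = D_Mac / (1 + y) = 6.76046 / 1.065 = 6.34785 years.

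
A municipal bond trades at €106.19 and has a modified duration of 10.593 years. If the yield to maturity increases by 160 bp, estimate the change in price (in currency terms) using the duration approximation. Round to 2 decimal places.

-€18.00

Duration approximation: ΔP/P ≈ -D_mod · Δy = -10.593 × (+0.016) = -0.169488.
ΔP ≈ 106.19 × (-0.169488) = -17.99793072.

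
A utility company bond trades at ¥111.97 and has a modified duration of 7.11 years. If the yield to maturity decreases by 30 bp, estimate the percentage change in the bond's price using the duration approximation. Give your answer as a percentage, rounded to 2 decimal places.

Duration approximation: ΔP/P ≈ -D_mod · Δy = -7.11 × (-0.003) = +0.021330.
As a percentage: +2.1330%.

+2.13%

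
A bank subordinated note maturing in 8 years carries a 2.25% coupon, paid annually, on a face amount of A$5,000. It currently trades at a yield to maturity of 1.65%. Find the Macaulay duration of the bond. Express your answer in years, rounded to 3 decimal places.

7.426 years

Periodic yield y = 0.0165. Discount each cash flow and weight by its year:
  t   CF        PV=CF/(1+0.0165)^t    t·PV
  1       112.50       110.6739       110.6739
  2       112.50       108.8774       217.7548
  3       112.50       107.1101       321.3303
  4       112.50       105.3715       421.4858
  5       112.50       103.6611       518.3053
  6       112.50       101.9784       611.8704
  7       112.50       100.3231       702.2615
  8     5,112.50     4,485.1220    35,880.9757
  Σ                  5,223.1173    38,784.6577
Price P = Σ PV = 5,223.1173.
Macaulay duration = Σ(t·PV) / P = 38,784.6577 / 5,223.1173 = 7.42558 years.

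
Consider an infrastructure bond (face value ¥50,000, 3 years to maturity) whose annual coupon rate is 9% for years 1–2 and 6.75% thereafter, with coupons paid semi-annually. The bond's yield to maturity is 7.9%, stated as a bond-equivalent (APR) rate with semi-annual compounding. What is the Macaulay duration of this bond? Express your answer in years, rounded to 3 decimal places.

Periodic yield y = 0.0395. Discount each cash flow and weight by its period:
  t   CF        PV=CF/(1+0.0395)^t    t·PV
  1     2,250.00     2,164.5022     2,164.5022
  2     2,250.00     2,082.2532     4,164.5063
  3     2,250.00     2,003.1295     6,009.3886
  4     2,250.00     1,927.0126     7,708.0502
  5     1,687.50     1,390.3409     6,951.7047
  6    51,687.50    40,967.4153   245,804.4920
  Σ                 50,534.6537   272,802.6441
Price P = Σ PV = 50,534.6537.
Macaulay duration = Σ(t·PV) / P = 272,802.6441 / 50,534.6537 = 5.39833 half-year periods.
In years: 5.39833 / 2 = 2.69916 years.

2.699 years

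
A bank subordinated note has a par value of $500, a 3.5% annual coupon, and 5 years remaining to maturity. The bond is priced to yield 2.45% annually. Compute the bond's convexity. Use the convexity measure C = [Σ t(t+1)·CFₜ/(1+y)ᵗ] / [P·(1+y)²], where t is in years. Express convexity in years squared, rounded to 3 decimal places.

With y = 0.0245:
  t   CF        PV=CF/(1+0.0245)^t    t·PV        t(t+1)·PV
  1        17.50        17.0815        17.0815          34.1630
  2        17.50        16.6730        33.3460         100.0381
  3        17.50        16.2743        48.8229         195.2915
  4        17.50        15.8851        63.5404         317.7022
  5       517.50       458.5118     2,292.5591      13,755.3547
  Σ                    524.4257     2,455.3500      14,402.5495
P = 524.4257.
Convexity = Σ t(t+1)·PV / [P·(1+y)²] = 14,402.5495 / (524.4257 × 1.049600) = 26.16565.

26.166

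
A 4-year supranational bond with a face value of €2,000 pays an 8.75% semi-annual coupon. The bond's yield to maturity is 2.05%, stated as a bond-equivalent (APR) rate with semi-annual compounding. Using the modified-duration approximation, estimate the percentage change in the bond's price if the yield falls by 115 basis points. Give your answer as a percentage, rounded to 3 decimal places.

Periodic yield y = 0.01025. Modified duration first:
  t   CF        PV=CF/(1+0.01025)^t    t·PV
  1        87.50        86.6122        86.6122
  2        87.50        85.7335       171.4669
  3        87.50        84.8636       254.5908
  4        87.50        84.0026       336.0103
  5        87.50        83.1503       415.7514
  6        87.50        82.3066       493.8399
  7        87.50        81.4716       570.3009
  8     2,087.50     1,923.9581    15,391.6649
  Σ                  2,512.0985    17,720.2374
P = 2,512.0985; D_Mac = 7.05396 half-year periods = 3.52698 yrs; D_mod = 3.52698/(1+0.01025) = 3.49119 yrs.
ΔP/P ≈ -D_mod · Δy = -3.49119 × (-0.0115) = +0.040149 = +4.0149%.

+4.015%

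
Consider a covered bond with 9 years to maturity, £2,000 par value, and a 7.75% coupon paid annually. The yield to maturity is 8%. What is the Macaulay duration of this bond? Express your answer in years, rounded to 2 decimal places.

6.78 years

Periodic yield y = 0.08. Discount each cash flow and weight by its year:
  t   CF        PV=CF/(1+0.08)^t    t·PV
  1       155.00       143.5185       143.5185
  2       155.00       132.8875       265.7750
  3       155.00       123.0440       369.1320
  4       155.00       113.9296       455.7185
  5       155.00       105.4904       527.4520
  6       155.00        97.6763       586.0578
  7       155.00        90.4410       633.0871
  8       155.00        83.7417       669.9334
  9     2,155.00     1,078.0365     9,702.3287
  Σ                  1,968.7656    13,353.0030
Price P = Σ PV = 1,968.7656.
Macaulay duration = Σ(t·PV) / P = 13,353.0030 / 1,968.7656 = 6.78242 years.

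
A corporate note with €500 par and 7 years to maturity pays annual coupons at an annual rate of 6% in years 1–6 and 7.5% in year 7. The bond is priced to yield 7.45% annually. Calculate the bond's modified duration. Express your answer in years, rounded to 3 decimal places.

5.470 years

Periodic yield y = 0.0745. First find Macaulay duration:
  t   CF        PV=CF/(1+0.0745)^t    t·PV
  1        30.00        27.9200        27.9200
  2        30.00        25.9841        51.9683
  3        30.00        24.1825        72.5476
  4        30.00        22.5059        90.0234
  5        30.00        20.9454       104.7271
  6        30.00        19.4932       116.9591
  7       537.50       325.0375     2,275.2628
  Σ                    466.0687     2,739.4083
P = 466.0687; Macaulay duration = 2,739.4083 / 466.0687 = 5.87769 years.
Modified duration = D_Mac / (1 + y) = 5.87769 / 1.0745 = 5.47017 years.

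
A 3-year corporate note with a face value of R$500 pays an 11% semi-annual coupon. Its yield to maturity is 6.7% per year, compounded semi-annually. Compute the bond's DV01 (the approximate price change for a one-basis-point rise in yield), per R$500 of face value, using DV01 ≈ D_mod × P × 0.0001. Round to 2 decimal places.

Periodic yield y = 0.0335.
  t   CF        PV=CF/(1+0.0335)^t    t·PV
  1        27.50        26.6086        26.6086
  2        27.50        25.7461        51.4922
  3        27.50        24.9116        74.7347
  4        27.50        24.1041        96.4164
  5        27.50        23.3228       116.6139
  6       527.50       432.8721     2,597.2325
  Σ                    557.5653     2,963.0983
P = 557.5653; D_Mac = 5.31435 half-year periods = 2.65718 yrs; D_mod = 2.57105 yrs.
DV01 ≈ 2.57105 × 557.5653 × 0.0001 = 0.143353.

R$0.14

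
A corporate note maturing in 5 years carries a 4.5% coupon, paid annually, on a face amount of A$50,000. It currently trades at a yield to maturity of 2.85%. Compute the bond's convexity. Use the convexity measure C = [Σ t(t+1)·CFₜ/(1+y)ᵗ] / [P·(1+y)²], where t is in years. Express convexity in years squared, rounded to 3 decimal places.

With y = 0.0285:
  t   CF        PV=CF/(1+0.0285)^t    t·PV        t(t+1)·PV
  1     2,250.00     2,187.6519     2,187.6519       4,375.3038
  2     2,250.00     2,127.0315     4,254.0630      12,762.1891
  3     2,250.00     2,068.0909     6,204.2728      24,817.0912
  4     2,250.00     2,010.7836     8,043.1344      40,215.6720
  5    52,250.00    45,400.9368   227,004.6842   1,362,028.1055
  Σ                 53,794.4948   247,693.8064   1,444,198.3616
P = 53,794.4948.
Convexity = Σ t(t+1)·PV / [P·(1+y)²] = 1,444,198.3616 / (53,794.4948 × 1.057812) = 25.37935.

25.379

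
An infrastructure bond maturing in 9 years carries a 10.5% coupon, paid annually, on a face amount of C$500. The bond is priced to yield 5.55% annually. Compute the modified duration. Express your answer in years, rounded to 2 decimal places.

6.29 years

Periodic yield y = 0.0555. First find Macaulay duration:
  t   CF        PV=CF/(1+0.0555)^t    t·PV
  1        52.50        49.7395        49.7395
  2        52.50        47.1241        94.2481
  3        52.50        44.6462       133.9386
  4        52.50        42.2986       169.1945
  5        52.50        40.0745       200.3725
  6        52.50        37.9673       227.8039
  7        52.50        35.9709       251.7965
  8        52.50        34.0795       272.6361
  9       552.50       339.7881     3,058.0927
  Σ                    671.6887     4,457.8225
P = 671.6887; Macaulay duration = 4,457.8225 / 671.6887 = 6.63674 years.
Modified duration = D_Mac / (1 + y) = 6.63674 / 1.0555 = 6.28777 years.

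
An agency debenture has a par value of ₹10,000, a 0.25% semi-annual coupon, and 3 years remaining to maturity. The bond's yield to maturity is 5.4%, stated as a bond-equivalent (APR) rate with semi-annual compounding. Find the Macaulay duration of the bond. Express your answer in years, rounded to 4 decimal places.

Periodic yield y = 0.027. Discount each cash flow and weight by its period:
  t   CF        PV=CF/(1+0.027)^t    t·PV
  1        12.50        12.1714        12.1714
  2        12.50        11.8514        23.7028
  3        12.50        11.5398        34.6194
  4        12.50        11.2364        44.9457
  5        12.50        10.9410        54.7051
  6    10,012.50     8,533.3561    51,200.1364
  Σ                  8,591.0961    51,370.2808
Price P = Σ PV = 8,591.0961.
Macaulay duration = Σ(t·PV) / P = 51,370.2808 / 8,591.0961 = 5.97948 half-year periods.
In years: 5.97948 / 2 = 2.98974 years.

2.9897 years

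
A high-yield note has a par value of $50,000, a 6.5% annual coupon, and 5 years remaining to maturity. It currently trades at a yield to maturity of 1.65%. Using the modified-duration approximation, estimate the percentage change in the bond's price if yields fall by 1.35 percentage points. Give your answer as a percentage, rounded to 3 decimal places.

+5.962%

Periodic yield y = 0.0165. Modified duration first:
  t   CF        PV=CF/(1+0.0165)^t    t·PV
  1     3,250.00     3,197.2455     3,197.2455
  2     3,250.00     3,145.3472     6,290.6944
  3     3,250.00     3,094.2914     9,282.8742
  4     3,250.00     3,044.0644    12,176.2574
  5    53,250.00    49,066.2308   245,331.1539
  Σ                 61,547.1792   276,278.2255
P = 61,547.1792; D_Mac = 4.48889 yrs; D_mod = 4.48889/(1+0.0165) = 4.41602 yrs.
ΔP/P ≈ -D_mod · Δy = -4.41602 × (-0.0135) = +0.059616 = +5.9616%.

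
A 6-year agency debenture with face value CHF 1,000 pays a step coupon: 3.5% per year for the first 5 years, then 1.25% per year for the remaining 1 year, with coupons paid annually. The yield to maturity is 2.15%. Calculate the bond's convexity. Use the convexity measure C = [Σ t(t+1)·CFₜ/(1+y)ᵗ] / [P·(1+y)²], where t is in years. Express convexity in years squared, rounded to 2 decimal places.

With y = 0.0215:
  t   CF        PV=CF/(1+0.0215)^t    t·PV        t(t+1)·PV
  1        35.00        34.2633        34.2633          68.5267
  2        35.00        33.5422        67.0844         201.2531
  3        35.00        32.8362        98.5086         394.0344
  4        35.00        32.1451       128.5803         642.9017
  5        35.00        31.4685       157.3426         944.0553
  6     1,012.50       891.1787     5,347.0723      37,429.5061
  Σ                  1,055.4340     5,832.8515      39,680.2773
P = 1,055.4340.
Convexity = Σ t(t+1)·PV / [P·(1+y)²] = 39,680.2773 / (1,055.4340 × 1.043462) = 36.03022.

36.03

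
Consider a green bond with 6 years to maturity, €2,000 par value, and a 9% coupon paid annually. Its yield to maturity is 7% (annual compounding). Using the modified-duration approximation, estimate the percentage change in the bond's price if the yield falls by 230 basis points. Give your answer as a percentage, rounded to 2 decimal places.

Periodic yield y = 0.07. Modified duration first:
  t   CF        PV=CF/(1+0.07)^t    t·PV
  1       180.00       168.2243       168.2243
  2       180.00       157.2190       314.4379
  3       180.00       146.9336       440.8009
  4       180.00       137.3211       549.2846
  5       180.00       128.3375       641.6876
  6     2,180.00     1,452.6260     8,715.7563
  Σ                  2,190.6616    10,830.1915
P = 2,190.6616; D_Mac = 4.94380 yrs; D_mod = 4.94380/(1+0.07) = 4.62037 yrs.
ΔP/P ≈ -D_mod · Δy = -4.62037 × (-0.023) = +0.106269 = +10.6269%.

+10.63%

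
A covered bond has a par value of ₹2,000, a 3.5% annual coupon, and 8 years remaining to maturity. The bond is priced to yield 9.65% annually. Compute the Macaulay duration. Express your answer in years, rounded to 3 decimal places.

Periodic yield y = 0.0965. Discount each cash flow and weight by its year:
  t   CF        PV=CF/(1+0.0965)^t    t·PV
  1        70.00        63.8395        63.8395
  2        70.00        58.2211       116.4423
  3        70.00        53.0973       159.2918
  4        70.00        48.4243       193.6973
  5        70.00        44.1626       220.8131
  6        70.00        40.2760       241.6559
  7        70.00        36.7314       257.1199
  8     2,070.00       990.6067     7,924.8535
  Σ                  1,335.3589     9,177.7133
Price P = Σ PV = 1,335.3589.
Macaulay duration = Σ(t·PV) / P = 9,177.7133 / 1,335.3589 = 6.87284 years.

6.873 years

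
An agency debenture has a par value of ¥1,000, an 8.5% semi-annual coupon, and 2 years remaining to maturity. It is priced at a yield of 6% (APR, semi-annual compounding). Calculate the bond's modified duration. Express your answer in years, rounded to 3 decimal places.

Periodic yield y = 0.03. First find Macaulay duration:
  t   CF        PV=CF/(1+0.03)^t    t·PV
  1        42.50        41.2621        41.2621
  2        42.50        40.0603        80.1207
  3        42.50        38.8935       116.6806
  4     1,042.50       926.2477     3,704.9910
  Σ                  1,046.4637     3,943.0543
P = 1,046.4637; Macaulay duration = 3,943.0543 / 1,046.4637 = 3.76798 half-year periods = 1.88399 years.
Modified duration = D_Mac / (1 + y) = 1.88399 / 1.03 = 1.82912 years.

1.829 years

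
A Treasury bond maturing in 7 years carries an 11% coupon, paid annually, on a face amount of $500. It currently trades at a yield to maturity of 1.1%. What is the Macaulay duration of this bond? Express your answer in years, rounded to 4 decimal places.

5.6511 years

Periodic yield y = 0.011. Discount each cash flow and weight by its year:
  t   CF        PV=CF/(1+0.011)^t    t·PV
  1        55.00        54.4016        54.4016
  2        55.00        53.8097       107.6194
  3        55.00        53.2242       159.6726
  4        55.00        52.6451       210.5805
  5        55.00        52.0723       260.3616
  6        55.00        51.5058       309.0345
  7       555.00       514.0850     3,598.5947
  Σ                    831.7436     4,700.2648
Price P = Σ PV = 831.7436.
Macaulay duration = Σ(t·PV) / P = 4,700.2648 / 831.7436 = 5.65110 years.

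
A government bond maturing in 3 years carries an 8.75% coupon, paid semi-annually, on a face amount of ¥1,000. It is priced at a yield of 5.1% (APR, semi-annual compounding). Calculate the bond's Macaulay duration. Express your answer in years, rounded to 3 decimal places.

2.719 years

Periodic yield y = 0.0255. Discount each cash flow and weight by its period:
  t   CF        PV=CF/(1+0.0255)^t    t·PV
  1        43.75        42.6621        42.6621
  2        43.75        41.6013        83.2026
  3        43.75        40.5668       121.7005
  4        43.75        39.5581       158.2324
  5        43.75        38.5744       192.8722
  6     1,043.75       897.3926     5,384.3558
  Σ                  1,100.3554     5,983.0256
Price P = Σ PV = 1,100.3554.
Macaulay duration = Σ(t·PV) / P = 5,983.0256 / 1,100.3554 = 5.43736 half-year periods.
In years: 5.43736 / 2 = 2.71868 years.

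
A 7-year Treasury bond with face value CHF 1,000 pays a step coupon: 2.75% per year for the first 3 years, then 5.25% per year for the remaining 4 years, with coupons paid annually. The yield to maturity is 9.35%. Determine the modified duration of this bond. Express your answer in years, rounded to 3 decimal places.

Periodic yield y = 0.0935. First find Macaulay duration:
  t   CF        PV=CF/(1+0.0935)^t    t·PV
  1        27.50        25.1486        25.1486
  2        27.50        22.9983        45.9965
  3        27.50        21.0318        63.0954
  4        52.50        36.7184       146.8737
  5        52.50        33.5788       167.8941
  6        52.50        30.7076       184.2459
  7     1,052.50       562.9769     3,940.8385
  Σ                    733.1605     4,574.0927
P = 733.1605; Macaulay duration = 4,574.0927 / 733.1605 = 6.23887 years.
Modified duration = D_Mac / (1 + y) = 6.23887 / 1.0935 = 5.70541 years.

5.705 years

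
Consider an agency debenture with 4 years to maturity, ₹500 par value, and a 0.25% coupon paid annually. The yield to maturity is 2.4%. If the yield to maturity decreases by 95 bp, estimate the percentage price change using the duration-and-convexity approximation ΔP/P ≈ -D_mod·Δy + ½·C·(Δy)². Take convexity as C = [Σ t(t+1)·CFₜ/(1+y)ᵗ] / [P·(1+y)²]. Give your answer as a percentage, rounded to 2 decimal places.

With y = 0.024:
  t   CF        PV=CF/(1+0.024)^t    t·PV        t(t+1)·PV
  1         1.25         1.2207         1.2207           2.4414
  2         1.25         1.1921         2.3842           7.1526
  3         1.25         1.1642         3.4925          13.9698
  4       501.25       455.8842     1,823.5369       9,117.6844
  Σ                    459.4612     1,830.6342       9,141.2482
P = 459.4612; D_Mac = 3.98431 yrs; D_mod = 3.89092 yrs; C = 18.97391.
Duration effect: -3.89092 × (-0.0095) = +0.036964
Convexity effect: 0.5 × 18.97391 × (-0.0095)² = +0.0008562
ΔP/P ≈ +0.036964 + 0.0008562 = +0.037820 = +3.7820%.

+3.78%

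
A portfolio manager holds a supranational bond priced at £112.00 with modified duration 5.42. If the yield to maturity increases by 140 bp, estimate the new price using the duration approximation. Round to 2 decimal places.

Duration approximation: ΔP/P ≈ -D_mod · Δy = -5.42 × (+0.014) = -0.075880.
New price ≈ 112.00 × (1 - 0.075880) = 103.50144.

£103.50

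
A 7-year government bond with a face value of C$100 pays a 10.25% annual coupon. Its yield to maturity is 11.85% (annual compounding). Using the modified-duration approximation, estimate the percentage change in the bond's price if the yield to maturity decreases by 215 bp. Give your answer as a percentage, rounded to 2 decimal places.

+10.10%

Periodic yield y = 0.1185. Modified duration first:
  t   CF        PV=CF/(1+0.1185)^t    t·PV
  1        10.25         9.1641         9.1641
  2        10.25         8.1932        16.3863
  3        10.25         7.3251        21.9754
  4        10.25         6.5491        26.1963
  5        10.25         5.8552        29.2761
  6        10.25         5.2349        31.4094
  7       110.25        50.3416       352.3909
  Σ                     92.6631       486.7986
P = 92.6631; D_Mac = 5.25342 yrs; D_mod = 5.25342/(1+0.1185) = 4.69685 yrs.
ΔP/P ≈ -D_mod · Δy = -4.69685 × (-0.0215) = +0.100982 = +10.0982%.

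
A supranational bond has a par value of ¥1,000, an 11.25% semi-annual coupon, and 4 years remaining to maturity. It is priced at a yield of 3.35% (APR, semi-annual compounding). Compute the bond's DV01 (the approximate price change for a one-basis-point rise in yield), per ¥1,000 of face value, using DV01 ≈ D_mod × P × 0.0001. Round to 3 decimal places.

¥0.435

Periodic yield y = 0.01675.
  t   CF        PV=CF/(1+0.01675)^t    t·PV
  1        56.25        55.3233        55.3233
  2        56.25        54.4119       108.8239
  3        56.25        53.5155       160.5466
  4        56.25        52.6339       210.5357
  5        56.25        51.7668       258.8342
  6        56.25        50.9140       305.4842
  7        56.25        50.0753       350.5269
  8     1,056.25       924.8116     7,398.4929
  Σ                  1,293.4525     8,848.5676
P = 1,293.4525; D_Mac = 6.84105 half-year periods = 3.42052 yrs; D_mod = 3.36417 yrs.
DV01 ≈ 3.36417 × 1,293.4525 × 0.0001 = 0.435140.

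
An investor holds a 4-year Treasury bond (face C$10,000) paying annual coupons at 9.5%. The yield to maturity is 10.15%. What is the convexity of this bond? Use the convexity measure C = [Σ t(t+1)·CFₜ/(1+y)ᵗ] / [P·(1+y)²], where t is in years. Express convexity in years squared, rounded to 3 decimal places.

With y = 0.1015:
  t   CF        PV=CF/(1+0.1015)^t    t·PV        t(t+1)·PV
  1       950.00       862.4603       862.4603       1,724.9206
  2       950.00       782.9871     1,565.9742       4,697.9225
  3       950.00       710.8371     2,132.5114       8,530.0455
  4    10,950.00     7,438.3415    29,753.3660     148,766.8300
  Σ                  9,794.6260    34,314.3118     163,719.7186
P = 9,794.6260.
Convexity = Σ t(t+1)·PV / [P·(1+y)²] = 163,719.7186 / (9,794.6260 × 1.213302) = 13.77667.

13.777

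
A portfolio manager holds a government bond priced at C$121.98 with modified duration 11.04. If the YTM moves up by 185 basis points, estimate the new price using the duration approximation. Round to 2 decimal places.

Duration approximation: ΔP/P ≈ -D_mod · Δy = -11.04 × (+0.0185) = -0.204240.
New price ≈ 121.98 × (1 - 0.204240) = 97.0668048.

C$97.07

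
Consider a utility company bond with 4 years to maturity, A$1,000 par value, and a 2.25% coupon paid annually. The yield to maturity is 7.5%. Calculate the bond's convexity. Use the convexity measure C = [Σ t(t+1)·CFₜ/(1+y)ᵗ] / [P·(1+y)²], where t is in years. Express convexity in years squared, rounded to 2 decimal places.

With y = 0.075:
  t   CF        PV=CF/(1+0.075)^t    t·PV        t(t+1)·PV
  1        22.50        20.9302        20.9302          41.8605
  2        22.50        19.4700        38.9400         116.8199
  3        22.50        18.1116        54.3348         217.3394
  4     1,022.50       765.6485     3,062.5942      15,312.9708
  Σ                    824.1604     3,176.7992      15,688.9906
P = 824.1604.
Convexity = Σ t(t+1)·PV / [P·(1+y)²] = 15,688.9906 / (824.1604 × 1.155625) = 16.47276.

16.47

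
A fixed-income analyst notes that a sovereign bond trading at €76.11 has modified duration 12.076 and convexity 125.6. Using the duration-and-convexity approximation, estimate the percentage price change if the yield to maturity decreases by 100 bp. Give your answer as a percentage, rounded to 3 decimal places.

Duration effect: -D_mod·Δy = -12.076 × (-0.01) = +0.120760
Convexity effect: ½·C·(Δy)² = 0.5 × 125.6 × (-0.01)² = +0.0062800
ΔP/P ≈ +0.120760 + 0.0062800 = +0.127040
= +12.7040%.

+12.704%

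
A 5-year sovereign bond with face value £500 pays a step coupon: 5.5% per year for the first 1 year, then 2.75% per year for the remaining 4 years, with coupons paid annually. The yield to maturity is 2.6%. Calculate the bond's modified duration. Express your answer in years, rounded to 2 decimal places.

4.53 years

Periodic yield y = 0.026. First find Macaulay duration:
  t   CF        PV=CF/(1+0.026)^t    t·PV
  1        27.50        26.8031        26.8031
  2        13.75        13.0619        26.1239
  3        13.75        12.7309        38.1928
  4        13.75        12.4083        49.6333
  5       513.75       451.8716     2,259.3579
  Σ                    516.8759     2,400.1111
P = 516.8759; Macaulay duration = 2,400.1111 / 516.8759 = 4.64350 years.
Modified duration = D_Mac / (1 + y) = 4.64350 / 1.026 = 4.52582 years.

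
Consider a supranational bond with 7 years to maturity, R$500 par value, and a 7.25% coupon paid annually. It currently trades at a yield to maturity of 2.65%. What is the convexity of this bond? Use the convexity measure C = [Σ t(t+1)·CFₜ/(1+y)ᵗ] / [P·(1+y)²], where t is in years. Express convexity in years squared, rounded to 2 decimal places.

42.06

With y = 0.0265:
  t   CF        PV=CF/(1+0.0265)^t    t·PV        t(t+1)·PV
  1        36.25        35.3142        35.3142          70.6283
  2        36.25        34.4025        68.8050         206.4150
  3        36.25        33.5144       100.5431         402.1725
  4        36.25        32.6492       130.5967         652.9835
  5        36.25        31.8063       159.0315         954.1892
  6        36.25        30.9852       185.9112       1,301.3784
  7       536.25       446.5341     3,125.7387      25,005.9096
  Σ                    645.2058     3,805.9404      28,593.6765
P = 645.2058.
Convexity = Σ t(t+1)·PV / [P·(1+y)²] = 28,593.6765 / (645.2058 × 1.053702) = 42.05850.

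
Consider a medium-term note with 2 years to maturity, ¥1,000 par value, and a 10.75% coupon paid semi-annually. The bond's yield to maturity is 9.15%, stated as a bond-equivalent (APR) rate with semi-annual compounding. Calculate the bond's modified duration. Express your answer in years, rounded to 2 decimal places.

1.77 years

Periodic yield y = 0.04575. First find Macaulay duration:
  t   CF        PV=CF/(1+0.04575)^t    t·PV
  1        53.75        51.3985        51.3985
  2        53.75        49.1499        98.2998
  3        53.75        46.9997       140.9990
  4     1,053.75       881.1018     3,524.4072
  Σ                  1,028.6499     3,815.1046
P = 1,028.6499; Macaulay duration = 3,815.1046 / 1,028.6499 = 3.70885 half-year periods = 1.85442 years.
Modified duration = D_Mac / (1 + y) = 1.85442 / 1.04575 = 1.77329 years.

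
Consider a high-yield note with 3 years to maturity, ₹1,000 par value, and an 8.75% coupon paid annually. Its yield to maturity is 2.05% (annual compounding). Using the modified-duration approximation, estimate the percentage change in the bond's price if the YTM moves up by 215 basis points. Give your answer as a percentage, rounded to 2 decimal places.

Periodic yield y = 0.0205. Modified duration first:
  t   CF        PV=CF/(1+0.0205)^t    t·PV
  1        87.50        85.7423        85.7423
  2        87.50        84.0199       168.0398
  3     1,087.50     1,023.2700     3,069.8100
  Σ                  1,193.0322     3,323.5920
P = 1,193.0322; D_Mac = 2.78584 yrs; D_mod = 2.78584/(1+0.0205) = 2.72987 yrs.
ΔP/P ≈ -D_mod · Δy = -2.72987 × (+0.0215) = -0.058692 = -5.8692%.

-5.87%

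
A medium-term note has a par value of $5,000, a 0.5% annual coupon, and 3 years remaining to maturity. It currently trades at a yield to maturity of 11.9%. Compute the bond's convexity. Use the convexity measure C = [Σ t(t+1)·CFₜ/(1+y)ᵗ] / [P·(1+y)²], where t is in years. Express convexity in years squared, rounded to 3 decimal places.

9.508

With y = 0.119:
  t   CF        PV=CF/(1+0.119)^t    t·PV        t(t+1)·PV
  1        25.00        22.3414        22.3414          44.6828
  2        25.00        19.9655        39.9310         119.7929
  3     5,025.00     3,586.2933    10,758.8799      43,035.5198
  Σ                  3,628.6002    10,821.1523      43,199.9954
P = 3,628.6002.
Convexity = Σ t(t+1)·PV / [P·(1+y)²] = 43,199.9954 / (3,628.6002 × 1.252161) = 9.50790.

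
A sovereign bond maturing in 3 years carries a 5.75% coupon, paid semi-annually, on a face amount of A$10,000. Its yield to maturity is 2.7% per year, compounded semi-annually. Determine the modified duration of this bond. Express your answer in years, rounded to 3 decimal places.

Periodic yield y = 0.0135. First find Macaulay duration:
  t   CF        PV=CF/(1+0.0135)^t    t·PV
  1       287.50       283.6704       283.6704
  2       287.50       279.8919       559.7838
  3       287.50       276.1637       828.4911
  4       287.50       272.4851     1,089.9406
  5       287.50       268.8556     1,344.2780
  6    10,287.50     9,492.2098    56,953.2590
  Σ                 10,873.2766    61,059.4229
P = 10,873.2766; Macaulay duration = 61,059.4229 / 10,873.2766 = 5.61555 half-year periods = 2.80777 years.
Modified duration = D_Mac / (1 + y) = 2.80777 / 1.0135 = 2.77037 years.

2.770 years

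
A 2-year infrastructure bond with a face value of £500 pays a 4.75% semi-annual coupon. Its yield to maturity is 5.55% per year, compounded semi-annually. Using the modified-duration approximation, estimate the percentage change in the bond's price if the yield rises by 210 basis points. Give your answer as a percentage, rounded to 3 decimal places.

Periodic yield y = 0.02775. Modified duration first:
  t   CF        PV=CF/(1+0.02775)^t    t·PV
  1       11.875        11.5544        11.5544
  2       11.875        11.2424        22.4848
  3       11.875        10.9388        32.8165
  4      511.875       458.7900     1,835.1601
  Σ                    492.5256     1,902.0158
P = 492.5256; D_Mac = 3.86176 half-year periods = 1.93088 yrs; D_mod = 1.93088/(1+0.02775) = 1.87874 yrs.
ΔP/P ≈ -D_mod · Δy = -1.87874 × (+0.021) = -0.039454 = -3.9454%.

-3.945%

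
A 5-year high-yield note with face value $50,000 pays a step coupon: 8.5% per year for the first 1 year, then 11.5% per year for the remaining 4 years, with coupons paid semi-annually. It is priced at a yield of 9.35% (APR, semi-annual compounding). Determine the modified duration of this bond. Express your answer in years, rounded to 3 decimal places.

3.890 years

Periodic yield y = 0.04675. First find Macaulay duration:
  t   CF        PV=CF/(1+0.04675)^t    t·PV
  1     2,125.00     2,030.0931     2,030.0931
  2     2,125.00     1,939.4250     3,878.8501
  3     2,875.00     2,506.7380     7,520.2139
  4     2,875.00     2,394.7819     9,579.1277
  5     2,875.00     2,287.8261    11,439.1303
  6     2,875.00     2,185.6471    13,113.8823
  7     2,875.00     2,088.0316    14,616.2210
  8     2,875.00     1,994.7758    15,958.2065
  9     2,875.00     1,905.6850    17,151.1653
  10   52,875.00    33,482.7164   334,827.1643
  Σ                 52,815.7200   430,114.0545
P = 52,815.7200; Macaulay duration = 430,114.0545 / 52,815.7200 = 8.14367 half-year periods = 4.07184 years.
Modified duration = D_Mac / (1 + y) = 4.07184 / 1.04675 = 3.88998 years.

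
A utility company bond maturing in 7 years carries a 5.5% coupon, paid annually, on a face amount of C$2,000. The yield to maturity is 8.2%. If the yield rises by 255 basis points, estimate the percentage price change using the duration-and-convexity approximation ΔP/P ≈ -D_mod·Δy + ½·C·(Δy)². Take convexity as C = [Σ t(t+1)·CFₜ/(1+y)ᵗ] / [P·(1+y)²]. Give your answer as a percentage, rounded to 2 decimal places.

With y = 0.082:
  t   CF        PV=CF/(1+0.082)^t    t·PV        t(t+1)·PV
  1       110.00       101.6636       101.6636         203.3272
  2       110.00        93.9590       187.9179         563.7537
  3       110.00        86.8382       260.5147       1,042.0586
  4       110.00        80.2571       321.0285       1,605.1427
  5       110.00        74.1748       370.8740       2,225.2440
  6       110.00        68.5534       411.3205       2,879.2436
  7     2,110.00     1,215.3228     8,507.2593      68,058.0743
  Σ                  1,720.7689    10,160.5785      76,576.8441
P = 1,720.7689; D_Mac = 5.90467 yrs; D_mod = 5.45718 yrs; C = 38.01197.
Duration effect: -5.45718 × (+0.0255) = -0.139158
Convexity effect: 0.5 × 38.01197 × (0.0255)² = +0.0123586
ΔP/P ≈ -0.139158 + 0.0123586 = -0.126800 = -12.6800%.

-12.68%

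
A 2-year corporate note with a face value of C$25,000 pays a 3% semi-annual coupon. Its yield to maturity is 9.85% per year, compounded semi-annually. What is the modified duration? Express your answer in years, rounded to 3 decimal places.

1.861 years

Periodic yield y = 0.04925. First find Macaulay duration:
  t   CF        PV=CF/(1+0.04925)^t    t·PV
  1       375.00       357.3981       357.3981
  2       375.00       340.6225       681.2450
  3       375.00       324.6342       973.9027
  4    25,375.00    20,935.8279    83,743.3116
  Σ                 21,958.4828    85,755.8574
P = 21,958.4828; Macaulay duration = 85,755.8574 / 21,958.4828 = 3.90536 half-year periods = 1.95268 years.
Modified duration = D_Mac / (1 + y) = 1.95268 / 1.04925 = 1.86103 years.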